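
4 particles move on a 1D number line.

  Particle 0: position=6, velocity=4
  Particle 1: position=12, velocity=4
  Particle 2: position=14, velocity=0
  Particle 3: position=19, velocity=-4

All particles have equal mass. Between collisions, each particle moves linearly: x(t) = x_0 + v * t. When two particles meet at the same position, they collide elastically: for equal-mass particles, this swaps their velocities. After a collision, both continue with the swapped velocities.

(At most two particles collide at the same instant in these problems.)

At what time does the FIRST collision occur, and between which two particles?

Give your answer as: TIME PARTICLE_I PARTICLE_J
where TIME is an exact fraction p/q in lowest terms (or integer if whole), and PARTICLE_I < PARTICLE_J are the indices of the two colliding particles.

Pair (0,1): pos 6,12 vel 4,4 -> not approaching (rel speed 0 <= 0)
Pair (1,2): pos 12,14 vel 4,0 -> gap=2, closing at 4/unit, collide at t=1/2
Pair (2,3): pos 14,19 vel 0,-4 -> gap=5, closing at 4/unit, collide at t=5/4
Earliest collision: t=1/2 between 1 and 2

Answer: 1/2 1 2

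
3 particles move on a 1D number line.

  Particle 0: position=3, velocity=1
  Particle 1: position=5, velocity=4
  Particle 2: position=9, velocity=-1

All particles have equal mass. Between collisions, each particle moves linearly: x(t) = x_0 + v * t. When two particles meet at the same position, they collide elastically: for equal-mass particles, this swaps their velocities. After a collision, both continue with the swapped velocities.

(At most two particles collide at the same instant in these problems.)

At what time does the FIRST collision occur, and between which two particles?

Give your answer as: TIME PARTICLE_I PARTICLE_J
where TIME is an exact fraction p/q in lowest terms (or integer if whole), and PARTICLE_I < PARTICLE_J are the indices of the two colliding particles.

Answer: 4/5 1 2

Derivation:
Pair (0,1): pos 3,5 vel 1,4 -> not approaching (rel speed -3 <= 0)
Pair (1,2): pos 5,9 vel 4,-1 -> gap=4, closing at 5/unit, collide at t=4/5
Earliest collision: t=4/5 between 1 and 2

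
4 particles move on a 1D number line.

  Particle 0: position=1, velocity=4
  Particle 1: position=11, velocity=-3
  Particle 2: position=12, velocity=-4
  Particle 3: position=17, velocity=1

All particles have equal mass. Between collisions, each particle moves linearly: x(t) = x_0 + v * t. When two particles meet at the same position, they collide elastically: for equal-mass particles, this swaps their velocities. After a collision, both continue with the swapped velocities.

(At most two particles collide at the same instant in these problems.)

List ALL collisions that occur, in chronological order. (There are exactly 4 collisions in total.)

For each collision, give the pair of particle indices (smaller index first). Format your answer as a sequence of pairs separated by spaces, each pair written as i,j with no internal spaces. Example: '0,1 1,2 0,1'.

Collision at t=1: particles 1 and 2 swap velocities; positions: p0=5 p1=8 p2=8 p3=18; velocities now: v0=4 v1=-4 v2=-3 v3=1
Collision at t=11/8: particles 0 and 1 swap velocities; positions: p0=13/2 p1=13/2 p2=55/8 p3=147/8; velocities now: v0=-4 v1=4 v2=-3 v3=1
Collision at t=10/7: particles 1 and 2 swap velocities; positions: p0=44/7 p1=47/7 p2=47/7 p3=129/7; velocities now: v0=-4 v1=-3 v2=4 v3=1
Collision at t=16/3: particles 2 and 3 swap velocities; positions: p0=-28/3 p1=-5 p2=67/3 p3=67/3; velocities now: v0=-4 v1=-3 v2=1 v3=4

Answer: 1,2 0,1 1,2 2,3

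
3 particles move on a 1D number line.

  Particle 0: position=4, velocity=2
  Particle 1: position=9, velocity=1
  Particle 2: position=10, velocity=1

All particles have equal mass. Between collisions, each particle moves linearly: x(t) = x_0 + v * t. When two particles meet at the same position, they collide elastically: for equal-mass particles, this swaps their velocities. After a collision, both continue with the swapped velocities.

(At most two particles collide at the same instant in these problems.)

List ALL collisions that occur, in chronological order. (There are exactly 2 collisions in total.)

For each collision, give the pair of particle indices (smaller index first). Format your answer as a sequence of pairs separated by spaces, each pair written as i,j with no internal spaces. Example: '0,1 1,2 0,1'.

Collision at t=5: particles 0 and 1 swap velocities; positions: p0=14 p1=14 p2=15; velocities now: v0=1 v1=2 v2=1
Collision at t=6: particles 1 and 2 swap velocities; positions: p0=15 p1=16 p2=16; velocities now: v0=1 v1=1 v2=2

Answer: 0,1 1,2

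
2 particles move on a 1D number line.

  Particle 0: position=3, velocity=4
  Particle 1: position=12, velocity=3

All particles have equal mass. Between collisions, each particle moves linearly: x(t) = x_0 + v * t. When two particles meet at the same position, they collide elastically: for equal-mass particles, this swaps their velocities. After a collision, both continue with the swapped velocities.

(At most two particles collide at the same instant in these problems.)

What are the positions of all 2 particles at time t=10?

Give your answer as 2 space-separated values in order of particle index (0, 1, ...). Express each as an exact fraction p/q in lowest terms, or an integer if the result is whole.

Answer: 42 43

Derivation:
Collision at t=9: particles 0 and 1 swap velocities; positions: p0=39 p1=39; velocities now: v0=3 v1=4
Advance to t=10 (no further collisions before then); velocities: v0=3 v1=4; positions = 42 43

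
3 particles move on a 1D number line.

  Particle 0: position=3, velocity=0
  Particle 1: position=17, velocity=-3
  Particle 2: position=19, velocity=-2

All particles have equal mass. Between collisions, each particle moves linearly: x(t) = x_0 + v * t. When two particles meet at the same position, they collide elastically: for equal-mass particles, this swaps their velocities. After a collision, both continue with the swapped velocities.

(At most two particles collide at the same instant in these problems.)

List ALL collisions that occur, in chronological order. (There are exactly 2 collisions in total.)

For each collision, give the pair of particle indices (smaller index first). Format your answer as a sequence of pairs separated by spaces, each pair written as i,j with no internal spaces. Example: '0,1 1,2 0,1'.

Answer: 0,1 1,2

Derivation:
Collision at t=14/3: particles 0 and 1 swap velocities; positions: p0=3 p1=3 p2=29/3; velocities now: v0=-3 v1=0 v2=-2
Collision at t=8: particles 1 and 2 swap velocities; positions: p0=-7 p1=3 p2=3; velocities now: v0=-3 v1=-2 v2=0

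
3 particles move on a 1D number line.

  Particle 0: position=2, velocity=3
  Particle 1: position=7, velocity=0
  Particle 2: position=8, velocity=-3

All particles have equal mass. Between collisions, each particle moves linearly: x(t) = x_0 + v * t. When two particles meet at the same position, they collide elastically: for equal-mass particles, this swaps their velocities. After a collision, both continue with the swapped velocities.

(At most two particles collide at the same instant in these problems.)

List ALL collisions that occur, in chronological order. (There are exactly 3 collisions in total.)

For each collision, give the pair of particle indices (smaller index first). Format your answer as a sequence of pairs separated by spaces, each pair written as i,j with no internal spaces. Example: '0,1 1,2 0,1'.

Collision at t=1/3: particles 1 and 2 swap velocities; positions: p0=3 p1=7 p2=7; velocities now: v0=3 v1=-3 v2=0
Collision at t=1: particles 0 and 1 swap velocities; positions: p0=5 p1=5 p2=7; velocities now: v0=-3 v1=3 v2=0
Collision at t=5/3: particles 1 and 2 swap velocities; positions: p0=3 p1=7 p2=7; velocities now: v0=-3 v1=0 v2=3

Answer: 1,2 0,1 1,2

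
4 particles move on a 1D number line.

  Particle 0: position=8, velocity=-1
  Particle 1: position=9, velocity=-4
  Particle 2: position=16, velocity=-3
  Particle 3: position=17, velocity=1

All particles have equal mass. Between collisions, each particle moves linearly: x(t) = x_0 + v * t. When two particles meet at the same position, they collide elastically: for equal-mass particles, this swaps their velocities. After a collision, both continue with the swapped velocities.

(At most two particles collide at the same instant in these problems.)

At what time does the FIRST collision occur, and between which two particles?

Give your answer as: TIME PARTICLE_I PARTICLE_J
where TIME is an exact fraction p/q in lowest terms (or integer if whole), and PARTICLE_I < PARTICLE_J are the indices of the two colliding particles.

Answer: 1/3 0 1

Derivation:
Pair (0,1): pos 8,9 vel -1,-4 -> gap=1, closing at 3/unit, collide at t=1/3
Pair (1,2): pos 9,16 vel -4,-3 -> not approaching (rel speed -1 <= 0)
Pair (2,3): pos 16,17 vel -3,1 -> not approaching (rel speed -4 <= 0)
Earliest collision: t=1/3 between 0 and 1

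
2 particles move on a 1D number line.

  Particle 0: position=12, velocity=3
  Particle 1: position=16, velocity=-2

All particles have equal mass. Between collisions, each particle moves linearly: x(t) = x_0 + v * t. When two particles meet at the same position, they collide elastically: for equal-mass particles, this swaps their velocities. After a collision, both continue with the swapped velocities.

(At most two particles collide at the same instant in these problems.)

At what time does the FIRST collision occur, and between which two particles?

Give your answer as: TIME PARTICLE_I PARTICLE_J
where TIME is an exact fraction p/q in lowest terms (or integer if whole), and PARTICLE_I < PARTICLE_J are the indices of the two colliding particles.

Answer: 4/5 0 1

Derivation:
Pair (0,1): pos 12,16 vel 3,-2 -> gap=4, closing at 5/unit, collide at t=4/5
Earliest collision: t=4/5 between 0 and 1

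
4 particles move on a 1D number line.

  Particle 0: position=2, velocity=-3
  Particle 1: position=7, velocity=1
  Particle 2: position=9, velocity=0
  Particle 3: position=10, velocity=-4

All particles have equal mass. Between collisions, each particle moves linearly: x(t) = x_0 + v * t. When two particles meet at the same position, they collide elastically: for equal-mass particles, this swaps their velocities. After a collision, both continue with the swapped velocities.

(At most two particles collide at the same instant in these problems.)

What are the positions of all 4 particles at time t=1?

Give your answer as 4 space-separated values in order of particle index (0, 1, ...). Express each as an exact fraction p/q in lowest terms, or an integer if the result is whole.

Collision at t=1/4: particles 2 and 3 swap velocities; positions: p0=5/4 p1=29/4 p2=9 p3=9; velocities now: v0=-3 v1=1 v2=-4 v3=0
Collision at t=3/5: particles 1 and 2 swap velocities; positions: p0=1/5 p1=38/5 p2=38/5 p3=9; velocities now: v0=-3 v1=-4 v2=1 v3=0
Advance to t=1 (no further collisions before then); velocities: v0=-3 v1=-4 v2=1 v3=0; positions = -1 6 8 9

Answer: -1 6 8 9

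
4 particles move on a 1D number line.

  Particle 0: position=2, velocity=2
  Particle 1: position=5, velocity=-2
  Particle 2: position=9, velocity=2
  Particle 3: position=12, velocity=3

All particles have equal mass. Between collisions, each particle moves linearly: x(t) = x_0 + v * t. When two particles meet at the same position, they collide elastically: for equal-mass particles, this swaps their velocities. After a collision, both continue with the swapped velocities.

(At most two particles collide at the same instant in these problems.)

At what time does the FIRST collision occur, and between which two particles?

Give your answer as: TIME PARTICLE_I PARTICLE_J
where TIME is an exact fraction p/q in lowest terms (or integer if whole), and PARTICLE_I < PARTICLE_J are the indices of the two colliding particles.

Pair (0,1): pos 2,5 vel 2,-2 -> gap=3, closing at 4/unit, collide at t=3/4
Pair (1,2): pos 5,9 vel -2,2 -> not approaching (rel speed -4 <= 0)
Pair (2,3): pos 9,12 vel 2,3 -> not approaching (rel speed -1 <= 0)
Earliest collision: t=3/4 between 0 and 1

Answer: 3/4 0 1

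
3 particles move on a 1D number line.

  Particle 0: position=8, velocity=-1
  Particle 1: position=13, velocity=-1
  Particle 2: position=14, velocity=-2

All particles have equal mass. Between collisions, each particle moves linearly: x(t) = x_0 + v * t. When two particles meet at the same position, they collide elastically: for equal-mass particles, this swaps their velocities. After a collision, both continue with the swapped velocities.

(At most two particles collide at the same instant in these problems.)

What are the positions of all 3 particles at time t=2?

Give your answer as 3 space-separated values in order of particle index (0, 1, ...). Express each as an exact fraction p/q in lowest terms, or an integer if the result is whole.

Answer: 6 10 11

Derivation:
Collision at t=1: particles 1 and 2 swap velocities; positions: p0=7 p1=12 p2=12; velocities now: v0=-1 v1=-2 v2=-1
Advance to t=2 (no further collisions before then); velocities: v0=-1 v1=-2 v2=-1; positions = 6 10 11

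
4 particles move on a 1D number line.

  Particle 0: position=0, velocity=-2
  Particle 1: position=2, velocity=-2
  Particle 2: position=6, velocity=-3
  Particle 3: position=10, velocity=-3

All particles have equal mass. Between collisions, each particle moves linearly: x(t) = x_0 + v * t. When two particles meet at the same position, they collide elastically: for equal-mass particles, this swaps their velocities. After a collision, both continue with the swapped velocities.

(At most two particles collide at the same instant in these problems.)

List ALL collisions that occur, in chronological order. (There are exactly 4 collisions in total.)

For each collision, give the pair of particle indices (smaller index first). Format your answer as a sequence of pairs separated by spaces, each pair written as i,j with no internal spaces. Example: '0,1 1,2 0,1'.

Answer: 1,2 0,1 2,3 1,2

Derivation:
Collision at t=4: particles 1 and 2 swap velocities; positions: p0=-8 p1=-6 p2=-6 p3=-2; velocities now: v0=-2 v1=-3 v2=-2 v3=-3
Collision at t=6: particles 0 and 1 swap velocities; positions: p0=-12 p1=-12 p2=-10 p3=-8; velocities now: v0=-3 v1=-2 v2=-2 v3=-3
Collision at t=8: particles 2 and 3 swap velocities; positions: p0=-18 p1=-16 p2=-14 p3=-14; velocities now: v0=-3 v1=-2 v2=-3 v3=-2
Collision at t=10: particles 1 and 2 swap velocities; positions: p0=-24 p1=-20 p2=-20 p3=-18; velocities now: v0=-3 v1=-3 v2=-2 v3=-2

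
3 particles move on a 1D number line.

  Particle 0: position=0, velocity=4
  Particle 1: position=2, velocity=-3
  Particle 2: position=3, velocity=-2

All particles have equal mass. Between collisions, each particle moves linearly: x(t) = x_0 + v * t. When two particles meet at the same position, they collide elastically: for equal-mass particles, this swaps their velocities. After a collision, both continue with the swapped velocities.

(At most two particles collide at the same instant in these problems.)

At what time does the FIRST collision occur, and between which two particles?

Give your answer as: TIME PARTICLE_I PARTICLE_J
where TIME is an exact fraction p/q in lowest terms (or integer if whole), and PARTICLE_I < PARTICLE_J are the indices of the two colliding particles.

Answer: 2/7 0 1

Derivation:
Pair (0,1): pos 0,2 vel 4,-3 -> gap=2, closing at 7/unit, collide at t=2/7
Pair (1,2): pos 2,3 vel -3,-2 -> not approaching (rel speed -1 <= 0)
Earliest collision: t=2/7 between 0 and 1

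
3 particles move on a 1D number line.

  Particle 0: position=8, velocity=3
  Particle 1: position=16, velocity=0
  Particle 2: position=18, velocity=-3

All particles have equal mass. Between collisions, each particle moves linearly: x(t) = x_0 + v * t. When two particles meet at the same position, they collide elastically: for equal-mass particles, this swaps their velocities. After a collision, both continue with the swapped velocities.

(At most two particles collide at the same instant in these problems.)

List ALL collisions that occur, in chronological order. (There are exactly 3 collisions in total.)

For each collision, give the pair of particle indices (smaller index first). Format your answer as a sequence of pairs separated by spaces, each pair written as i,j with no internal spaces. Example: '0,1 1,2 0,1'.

Answer: 1,2 0,1 1,2

Derivation:
Collision at t=2/3: particles 1 and 2 swap velocities; positions: p0=10 p1=16 p2=16; velocities now: v0=3 v1=-3 v2=0
Collision at t=5/3: particles 0 and 1 swap velocities; positions: p0=13 p1=13 p2=16; velocities now: v0=-3 v1=3 v2=0
Collision at t=8/3: particles 1 and 2 swap velocities; positions: p0=10 p1=16 p2=16; velocities now: v0=-3 v1=0 v2=3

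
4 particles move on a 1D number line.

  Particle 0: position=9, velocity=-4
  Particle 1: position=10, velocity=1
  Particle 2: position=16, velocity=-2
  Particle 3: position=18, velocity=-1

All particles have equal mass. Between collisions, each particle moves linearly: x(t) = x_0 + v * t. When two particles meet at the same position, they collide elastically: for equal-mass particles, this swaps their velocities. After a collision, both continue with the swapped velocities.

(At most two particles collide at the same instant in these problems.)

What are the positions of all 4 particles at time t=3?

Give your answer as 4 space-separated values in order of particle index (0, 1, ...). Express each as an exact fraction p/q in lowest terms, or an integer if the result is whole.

Collision at t=2: particles 1 and 2 swap velocities; positions: p0=1 p1=12 p2=12 p3=16; velocities now: v0=-4 v1=-2 v2=1 v3=-1
Advance to t=3 (no further collisions before then); velocities: v0=-4 v1=-2 v2=1 v3=-1; positions = -3 10 13 15

Answer: -3 10 13 15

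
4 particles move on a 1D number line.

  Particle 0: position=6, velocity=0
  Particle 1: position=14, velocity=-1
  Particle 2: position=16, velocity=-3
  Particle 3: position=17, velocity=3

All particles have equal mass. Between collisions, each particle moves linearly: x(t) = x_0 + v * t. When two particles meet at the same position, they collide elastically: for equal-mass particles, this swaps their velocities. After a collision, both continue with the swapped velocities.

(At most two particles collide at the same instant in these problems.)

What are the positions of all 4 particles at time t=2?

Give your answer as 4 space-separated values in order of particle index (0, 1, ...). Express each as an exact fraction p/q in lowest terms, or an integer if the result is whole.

Collision at t=1: particles 1 and 2 swap velocities; positions: p0=6 p1=13 p2=13 p3=20; velocities now: v0=0 v1=-3 v2=-1 v3=3
Advance to t=2 (no further collisions before then); velocities: v0=0 v1=-3 v2=-1 v3=3; positions = 6 10 12 23

Answer: 6 10 12 23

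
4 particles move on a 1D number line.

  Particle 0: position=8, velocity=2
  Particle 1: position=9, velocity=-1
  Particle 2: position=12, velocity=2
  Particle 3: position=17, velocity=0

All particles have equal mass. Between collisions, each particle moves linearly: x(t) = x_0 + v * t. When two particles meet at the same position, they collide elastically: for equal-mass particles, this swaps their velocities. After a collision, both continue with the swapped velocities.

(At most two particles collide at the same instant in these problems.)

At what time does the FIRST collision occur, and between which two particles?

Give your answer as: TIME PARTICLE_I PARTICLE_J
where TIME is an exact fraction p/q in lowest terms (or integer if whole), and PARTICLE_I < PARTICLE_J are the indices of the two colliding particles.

Pair (0,1): pos 8,9 vel 2,-1 -> gap=1, closing at 3/unit, collide at t=1/3
Pair (1,2): pos 9,12 vel -1,2 -> not approaching (rel speed -3 <= 0)
Pair (2,3): pos 12,17 vel 2,0 -> gap=5, closing at 2/unit, collide at t=5/2
Earliest collision: t=1/3 between 0 and 1

Answer: 1/3 0 1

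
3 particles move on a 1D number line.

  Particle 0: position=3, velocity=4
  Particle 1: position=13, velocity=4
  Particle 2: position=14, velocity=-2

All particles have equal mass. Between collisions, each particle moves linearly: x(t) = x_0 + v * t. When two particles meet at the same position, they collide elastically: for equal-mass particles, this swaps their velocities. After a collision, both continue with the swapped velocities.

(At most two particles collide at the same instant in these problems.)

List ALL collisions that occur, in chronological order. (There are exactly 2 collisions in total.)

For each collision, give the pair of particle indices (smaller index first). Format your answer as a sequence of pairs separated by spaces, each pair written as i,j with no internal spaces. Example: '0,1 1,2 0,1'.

Answer: 1,2 0,1

Derivation:
Collision at t=1/6: particles 1 and 2 swap velocities; positions: p0=11/3 p1=41/3 p2=41/3; velocities now: v0=4 v1=-2 v2=4
Collision at t=11/6: particles 0 and 1 swap velocities; positions: p0=31/3 p1=31/3 p2=61/3; velocities now: v0=-2 v1=4 v2=4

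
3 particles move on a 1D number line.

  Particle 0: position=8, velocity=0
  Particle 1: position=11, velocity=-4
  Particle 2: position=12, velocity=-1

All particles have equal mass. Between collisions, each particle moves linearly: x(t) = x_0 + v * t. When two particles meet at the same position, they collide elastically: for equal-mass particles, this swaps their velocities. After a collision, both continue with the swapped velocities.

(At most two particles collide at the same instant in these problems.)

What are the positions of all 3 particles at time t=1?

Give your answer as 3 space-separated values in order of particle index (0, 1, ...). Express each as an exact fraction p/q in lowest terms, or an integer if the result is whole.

Answer: 7 8 11

Derivation:
Collision at t=3/4: particles 0 and 1 swap velocities; positions: p0=8 p1=8 p2=45/4; velocities now: v0=-4 v1=0 v2=-1
Advance to t=1 (no further collisions before then); velocities: v0=-4 v1=0 v2=-1; positions = 7 8 11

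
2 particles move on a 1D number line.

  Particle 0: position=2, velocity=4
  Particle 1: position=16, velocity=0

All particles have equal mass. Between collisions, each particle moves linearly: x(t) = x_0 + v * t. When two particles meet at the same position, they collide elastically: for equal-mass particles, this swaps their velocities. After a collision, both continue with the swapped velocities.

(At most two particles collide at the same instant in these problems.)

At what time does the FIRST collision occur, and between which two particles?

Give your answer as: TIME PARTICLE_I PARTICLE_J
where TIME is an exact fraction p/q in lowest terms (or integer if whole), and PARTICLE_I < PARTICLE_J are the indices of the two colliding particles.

Pair (0,1): pos 2,16 vel 4,0 -> gap=14, closing at 4/unit, collide at t=7/2
Earliest collision: t=7/2 between 0 and 1

Answer: 7/2 0 1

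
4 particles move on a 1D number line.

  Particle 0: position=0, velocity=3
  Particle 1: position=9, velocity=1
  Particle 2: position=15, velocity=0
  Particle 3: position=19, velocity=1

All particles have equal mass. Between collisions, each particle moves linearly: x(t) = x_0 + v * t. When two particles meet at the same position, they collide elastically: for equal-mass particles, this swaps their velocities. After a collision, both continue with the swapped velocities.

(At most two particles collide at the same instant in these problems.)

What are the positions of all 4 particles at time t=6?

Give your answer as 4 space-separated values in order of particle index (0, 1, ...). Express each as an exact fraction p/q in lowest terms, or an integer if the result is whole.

Collision at t=9/2: particles 0 and 1 swap velocities; positions: p0=27/2 p1=27/2 p2=15 p3=47/2; velocities now: v0=1 v1=3 v2=0 v3=1
Collision at t=5: particles 1 and 2 swap velocities; positions: p0=14 p1=15 p2=15 p3=24; velocities now: v0=1 v1=0 v2=3 v3=1
Collision at t=6: particles 0 and 1 swap velocities; positions: p0=15 p1=15 p2=18 p3=25; velocities now: v0=0 v1=1 v2=3 v3=1
Advance to t=6 (no further collisions before then); velocities: v0=0 v1=1 v2=3 v3=1; positions = 15 15 18 25

Answer: 15 15 18 25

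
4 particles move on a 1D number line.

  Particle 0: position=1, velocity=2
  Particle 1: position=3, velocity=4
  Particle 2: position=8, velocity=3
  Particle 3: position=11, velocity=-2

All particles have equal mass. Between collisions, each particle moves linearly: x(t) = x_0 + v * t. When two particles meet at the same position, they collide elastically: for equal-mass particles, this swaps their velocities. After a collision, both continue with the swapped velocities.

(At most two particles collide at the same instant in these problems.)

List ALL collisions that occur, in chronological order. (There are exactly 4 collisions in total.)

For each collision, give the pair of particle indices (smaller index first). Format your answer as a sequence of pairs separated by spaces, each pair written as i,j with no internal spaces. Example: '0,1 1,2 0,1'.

Collision at t=3/5: particles 2 and 3 swap velocities; positions: p0=11/5 p1=27/5 p2=49/5 p3=49/5; velocities now: v0=2 v1=4 v2=-2 v3=3
Collision at t=4/3: particles 1 and 2 swap velocities; positions: p0=11/3 p1=25/3 p2=25/3 p3=12; velocities now: v0=2 v1=-2 v2=4 v3=3
Collision at t=5/2: particles 0 and 1 swap velocities; positions: p0=6 p1=6 p2=13 p3=31/2; velocities now: v0=-2 v1=2 v2=4 v3=3
Collision at t=5: particles 2 and 3 swap velocities; positions: p0=1 p1=11 p2=23 p3=23; velocities now: v0=-2 v1=2 v2=3 v3=4

Answer: 2,3 1,2 0,1 2,3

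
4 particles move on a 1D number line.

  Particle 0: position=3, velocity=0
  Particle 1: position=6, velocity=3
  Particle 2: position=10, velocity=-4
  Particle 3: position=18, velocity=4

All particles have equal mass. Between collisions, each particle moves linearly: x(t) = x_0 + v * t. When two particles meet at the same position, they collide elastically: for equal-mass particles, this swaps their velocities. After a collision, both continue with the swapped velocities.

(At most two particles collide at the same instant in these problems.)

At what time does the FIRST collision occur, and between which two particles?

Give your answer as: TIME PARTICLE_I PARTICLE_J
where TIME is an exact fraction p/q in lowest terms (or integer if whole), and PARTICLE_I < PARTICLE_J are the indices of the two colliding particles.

Pair (0,1): pos 3,6 vel 0,3 -> not approaching (rel speed -3 <= 0)
Pair (1,2): pos 6,10 vel 3,-4 -> gap=4, closing at 7/unit, collide at t=4/7
Pair (2,3): pos 10,18 vel -4,4 -> not approaching (rel speed -8 <= 0)
Earliest collision: t=4/7 between 1 and 2

Answer: 4/7 1 2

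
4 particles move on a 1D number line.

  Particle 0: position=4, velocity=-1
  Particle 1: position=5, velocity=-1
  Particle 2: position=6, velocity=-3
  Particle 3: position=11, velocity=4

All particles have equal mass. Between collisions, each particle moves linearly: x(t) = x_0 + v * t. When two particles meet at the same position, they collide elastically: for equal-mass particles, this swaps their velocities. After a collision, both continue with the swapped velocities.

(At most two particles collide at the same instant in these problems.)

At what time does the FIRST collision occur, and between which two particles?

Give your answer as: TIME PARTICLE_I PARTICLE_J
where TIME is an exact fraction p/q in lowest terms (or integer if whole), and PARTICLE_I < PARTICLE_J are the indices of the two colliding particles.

Answer: 1/2 1 2

Derivation:
Pair (0,1): pos 4,5 vel -1,-1 -> not approaching (rel speed 0 <= 0)
Pair (1,2): pos 5,6 vel -1,-3 -> gap=1, closing at 2/unit, collide at t=1/2
Pair (2,3): pos 6,11 vel -3,4 -> not approaching (rel speed -7 <= 0)
Earliest collision: t=1/2 between 1 and 2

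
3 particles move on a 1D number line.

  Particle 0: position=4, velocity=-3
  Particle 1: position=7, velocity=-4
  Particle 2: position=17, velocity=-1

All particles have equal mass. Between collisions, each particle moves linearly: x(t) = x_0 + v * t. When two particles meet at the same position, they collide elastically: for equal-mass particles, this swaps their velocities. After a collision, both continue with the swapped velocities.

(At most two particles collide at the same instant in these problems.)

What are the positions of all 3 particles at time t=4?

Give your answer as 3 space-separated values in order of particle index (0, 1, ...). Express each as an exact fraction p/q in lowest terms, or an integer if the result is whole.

Answer: -9 -8 13

Derivation:
Collision at t=3: particles 0 and 1 swap velocities; positions: p0=-5 p1=-5 p2=14; velocities now: v0=-4 v1=-3 v2=-1
Advance to t=4 (no further collisions before then); velocities: v0=-4 v1=-3 v2=-1; positions = -9 -8 13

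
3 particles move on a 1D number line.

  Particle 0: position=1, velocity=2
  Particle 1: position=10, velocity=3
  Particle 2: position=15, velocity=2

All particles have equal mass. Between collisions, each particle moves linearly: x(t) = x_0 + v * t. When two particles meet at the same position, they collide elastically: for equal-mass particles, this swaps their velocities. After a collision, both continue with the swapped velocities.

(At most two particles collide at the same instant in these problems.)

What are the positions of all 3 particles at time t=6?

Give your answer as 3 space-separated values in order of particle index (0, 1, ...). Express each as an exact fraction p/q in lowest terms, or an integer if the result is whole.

Collision at t=5: particles 1 and 2 swap velocities; positions: p0=11 p1=25 p2=25; velocities now: v0=2 v1=2 v2=3
Advance to t=6 (no further collisions before then); velocities: v0=2 v1=2 v2=3; positions = 13 27 28

Answer: 13 27 28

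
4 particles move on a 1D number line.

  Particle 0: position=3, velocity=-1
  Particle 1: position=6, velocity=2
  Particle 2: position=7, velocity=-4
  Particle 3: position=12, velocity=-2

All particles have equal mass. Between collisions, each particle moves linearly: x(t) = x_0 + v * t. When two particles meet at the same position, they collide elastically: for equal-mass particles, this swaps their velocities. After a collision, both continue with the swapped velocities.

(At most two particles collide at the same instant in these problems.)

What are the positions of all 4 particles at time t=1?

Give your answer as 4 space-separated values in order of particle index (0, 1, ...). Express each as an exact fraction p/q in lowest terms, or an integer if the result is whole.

Answer: 2 3 8 10

Derivation:
Collision at t=1/6: particles 1 and 2 swap velocities; positions: p0=17/6 p1=19/3 p2=19/3 p3=35/3; velocities now: v0=-1 v1=-4 v2=2 v3=-2
Advance to t=1 (no further collisions before then); velocities: v0=-1 v1=-4 v2=2 v3=-2; positions = 2 3 8 10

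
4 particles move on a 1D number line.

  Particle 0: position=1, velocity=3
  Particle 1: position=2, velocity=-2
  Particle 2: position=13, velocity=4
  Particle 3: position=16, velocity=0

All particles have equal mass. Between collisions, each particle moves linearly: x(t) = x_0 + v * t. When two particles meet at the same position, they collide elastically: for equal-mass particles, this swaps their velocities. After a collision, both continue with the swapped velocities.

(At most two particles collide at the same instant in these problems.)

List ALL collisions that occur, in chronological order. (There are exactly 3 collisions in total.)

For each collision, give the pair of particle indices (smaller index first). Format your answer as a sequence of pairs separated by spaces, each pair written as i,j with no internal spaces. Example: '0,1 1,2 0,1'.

Collision at t=1/5: particles 0 and 1 swap velocities; positions: p0=8/5 p1=8/5 p2=69/5 p3=16; velocities now: v0=-2 v1=3 v2=4 v3=0
Collision at t=3/4: particles 2 and 3 swap velocities; positions: p0=1/2 p1=13/4 p2=16 p3=16; velocities now: v0=-2 v1=3 v2=0 v3=4
Collision at t=5: particles 1 and 2 swap velocities; positions: p0=-8 p1=16 p2=16 p3=33; velocities now: v0=-2 v1=0 v2=3 v3=4

Answer: 0,1 2,3 1,2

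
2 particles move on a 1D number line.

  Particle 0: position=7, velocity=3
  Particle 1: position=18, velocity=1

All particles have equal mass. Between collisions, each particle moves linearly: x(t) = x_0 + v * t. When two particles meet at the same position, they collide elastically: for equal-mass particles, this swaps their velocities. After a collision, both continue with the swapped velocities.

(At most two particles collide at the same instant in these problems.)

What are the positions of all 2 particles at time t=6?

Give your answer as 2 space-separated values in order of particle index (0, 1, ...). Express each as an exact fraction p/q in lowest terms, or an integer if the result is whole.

Answer: 24 25

Derivation:
Collision at t=11/2: particles 0 and 1 swap velocities; positions: p0=47/2 p1=47/2; velocities now: v0=1 v1=3
Advance to t=6 (no further collisions before then); velocities: v0=1 v1=3; positions = 24 25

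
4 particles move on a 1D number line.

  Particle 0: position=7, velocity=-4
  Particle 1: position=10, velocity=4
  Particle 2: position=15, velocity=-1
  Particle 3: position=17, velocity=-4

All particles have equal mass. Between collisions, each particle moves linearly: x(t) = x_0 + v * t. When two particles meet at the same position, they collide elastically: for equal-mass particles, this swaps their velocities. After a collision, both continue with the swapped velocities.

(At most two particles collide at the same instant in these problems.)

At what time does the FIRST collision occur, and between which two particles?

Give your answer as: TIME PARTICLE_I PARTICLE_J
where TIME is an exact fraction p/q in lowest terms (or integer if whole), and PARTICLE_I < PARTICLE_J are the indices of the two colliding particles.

Answer: 2/3 2 3

Derivation:
Pair (0,1): pos 7,10 vel -4,4 -> not approaching (rel speed -8 <= 0)
Pair (1,2): pos 10,15 vel 4,-1 -> gap=5, closing at 5/unit, collide at t=1
Pair (2,3): pos 15,17 vel -1,-4 -> gap=2, closing at 3/unit, collide at t=2/3
Earliest collision: t=2/3 between 2 and 3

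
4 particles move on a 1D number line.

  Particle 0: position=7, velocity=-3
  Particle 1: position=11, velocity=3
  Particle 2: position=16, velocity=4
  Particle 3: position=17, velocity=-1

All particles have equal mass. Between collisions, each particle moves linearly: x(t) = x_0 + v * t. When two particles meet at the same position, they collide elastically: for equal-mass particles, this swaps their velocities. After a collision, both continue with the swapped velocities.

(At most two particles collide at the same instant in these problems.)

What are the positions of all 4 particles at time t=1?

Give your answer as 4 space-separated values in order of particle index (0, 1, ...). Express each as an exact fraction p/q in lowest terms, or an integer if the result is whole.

Answer: 4 14 16 20

Derivation:
Collision at t=1/5: particles 2 and 3 swap velocities; positions: p0=32/5 p1=58/5 p2=84/5 p3=84/5; velocities now: v0=-3 v1=3 v2=-1 v3=4
Advance to t=1 (no further collisions before then); velocities: v0=-3 v1=3 v2=-1 v3=4; positions = 4 14 16 20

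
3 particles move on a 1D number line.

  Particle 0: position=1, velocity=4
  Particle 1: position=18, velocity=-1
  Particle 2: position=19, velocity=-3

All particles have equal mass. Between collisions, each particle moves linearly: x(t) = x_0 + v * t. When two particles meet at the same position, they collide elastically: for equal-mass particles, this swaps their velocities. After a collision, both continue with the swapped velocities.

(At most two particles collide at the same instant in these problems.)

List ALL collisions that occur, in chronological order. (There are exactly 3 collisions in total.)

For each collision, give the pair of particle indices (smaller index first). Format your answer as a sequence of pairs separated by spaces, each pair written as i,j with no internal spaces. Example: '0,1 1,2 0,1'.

Answer: 1,2 0,1 1,2

Derivation:
Collision at t=1/2: particles 1 and 2 swap velocities; positions: p0=3 p1=35/2 p2=35/2; velocities now: v0=4 v1=-3 v2=-1
Collision at t=18/7: particles 0 and 1 swap velocities; positions: p0=79/7 p1=79/7 p2=108/7; velocities now: v0=-3 v1=4 v2=-1
Collision at t=17/5: particles 1 and 2 swap velocities; positions: p0=44/5 p1=73/5 p2=73/5; velocities now: v0=-3 v1=-1 v2=4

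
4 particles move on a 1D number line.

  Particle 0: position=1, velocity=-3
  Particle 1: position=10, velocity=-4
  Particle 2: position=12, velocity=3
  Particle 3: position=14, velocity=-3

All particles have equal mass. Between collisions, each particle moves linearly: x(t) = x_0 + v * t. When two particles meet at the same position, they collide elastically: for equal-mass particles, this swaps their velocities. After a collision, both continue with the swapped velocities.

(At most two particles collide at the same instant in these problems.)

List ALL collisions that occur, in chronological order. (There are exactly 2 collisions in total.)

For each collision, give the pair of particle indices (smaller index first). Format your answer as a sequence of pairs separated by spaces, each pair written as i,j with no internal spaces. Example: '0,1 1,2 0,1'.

Answer: 2,3 0,1

Derivation:
Collision at t=1/3: particles 2 and 3 swap velocities; positions: p0=0 p1=26/3 p2=13 p3=13; velocities now: v0=-3 v1=-4 v2=-3 v3=3
Collision at t=9: particles 0 and 1 swap velocities; positions: p0=-26 p1=-26 p2=-13 p3=39; velocities now: v0=-4 v1=-3 v2=-3 v3=3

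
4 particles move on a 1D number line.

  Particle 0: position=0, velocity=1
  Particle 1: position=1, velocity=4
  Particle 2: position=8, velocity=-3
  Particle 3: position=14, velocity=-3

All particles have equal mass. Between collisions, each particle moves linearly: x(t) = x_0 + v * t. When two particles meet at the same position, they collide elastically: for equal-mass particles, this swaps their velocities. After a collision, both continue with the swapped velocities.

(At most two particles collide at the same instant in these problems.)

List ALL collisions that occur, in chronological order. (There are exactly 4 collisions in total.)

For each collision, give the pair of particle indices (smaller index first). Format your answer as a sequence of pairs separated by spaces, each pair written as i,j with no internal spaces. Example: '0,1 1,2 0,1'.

Answer: 1,2 2,3 0,1 1,2

Derivation:
Collision at t=1: particles 1 and 2 swap velocities; positions: p0=1 p1=5 p2=5 p3=11; velocities now: v0=1 v1=-3 v2=4 v3=-3
Collision at t=13/7: particles 2 and 3 swap velocities; positions: p0=13/7 p1=17/7 p2=59/7 p3=59/7; velocities now: v0=1 v1=-3 v2=-3 v3=4
Collision at t=2: particles 0 and 1 swap velocities; positions: p0=2 p1=2 p2=8 p3=9; velocities now: v0=-3 v1=1 v2=-3 v3=4
Collision at t=7/2: particles 1 and 2 swap velocities; positions: p0=-5/2 p1=7/2 p2=7/2 p3=15; velocities now: v0=-3 v1=-3 v2=1 v3=4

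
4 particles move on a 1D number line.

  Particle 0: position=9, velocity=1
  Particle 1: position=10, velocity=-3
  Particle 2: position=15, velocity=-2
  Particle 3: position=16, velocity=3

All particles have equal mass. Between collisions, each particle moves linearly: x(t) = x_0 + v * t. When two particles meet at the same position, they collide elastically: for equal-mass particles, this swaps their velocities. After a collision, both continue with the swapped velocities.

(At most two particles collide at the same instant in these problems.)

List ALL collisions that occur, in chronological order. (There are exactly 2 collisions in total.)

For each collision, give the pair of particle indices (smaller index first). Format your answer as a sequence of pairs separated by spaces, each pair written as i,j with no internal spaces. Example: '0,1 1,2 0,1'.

Collision at t=1/4: particles 0 and 1 swap velocities; positions: p0=37/4 p1=37/4 p2=29/2 p3=67/4; velocities now: v0=-3 v1=1 v2=-2 v3=3
Collision at t=2: particles 1 and 2 swap velocities; positions: p0=4 p1=11 p2=11 p3=22; velocities now: v0=-3 v1=-2 v2=1 v3=3

Answer: 0,1 1,2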